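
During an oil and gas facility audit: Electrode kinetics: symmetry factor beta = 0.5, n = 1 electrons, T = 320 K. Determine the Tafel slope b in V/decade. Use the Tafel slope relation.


Apply the Tafel slope relation: b = 2.303*R*T/(beta*n*F)
Numerator: 2.303 * 8.314 * 320 = 6127.09
Denominator: 0.5 * 1 * 96485 = 48242.5
b = 6127.09 / 48242.5 = 0.127 V/decade

0.127 V/decade


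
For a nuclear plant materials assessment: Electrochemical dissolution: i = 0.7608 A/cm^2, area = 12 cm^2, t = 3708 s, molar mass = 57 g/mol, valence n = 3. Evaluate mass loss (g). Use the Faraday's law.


Apply Faraday's law: m = i*A*t*M / (n*F)
Total charge passed Q = i*A*t = 0.7608*12*3708 = 33852.5568 C
m = Q*M/(n*F) = 33852.5568*57/(3*96485) = 6.66631 g

6.66631 g


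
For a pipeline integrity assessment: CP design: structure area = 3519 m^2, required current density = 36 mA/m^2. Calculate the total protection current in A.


I = area * current density, then convert mA → A (÷1000)
I = 3519 * 36 / 1000 = 126.68 A

126.68 A


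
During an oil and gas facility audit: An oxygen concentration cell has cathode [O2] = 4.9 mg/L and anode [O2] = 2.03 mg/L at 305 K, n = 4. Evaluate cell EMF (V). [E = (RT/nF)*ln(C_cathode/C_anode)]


Apply the Nernst concentration-cell relation: E = (RT/nF)*ln(C_cathode/C_anode)
RT/nF = 8.314*305/(4*96485) = 0.00657037 V
ln(4.9/2.03) = 0.8812
E = 0.00657037 * 0.8812 = 0.00579 V

0.00579 V


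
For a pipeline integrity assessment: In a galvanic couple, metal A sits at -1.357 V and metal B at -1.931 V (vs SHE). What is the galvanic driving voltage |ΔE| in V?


Driving voltage is the absolute potential difference.
|ΔE| = |-1.357 − (-1.931)| = 0.574 V

0.574 V


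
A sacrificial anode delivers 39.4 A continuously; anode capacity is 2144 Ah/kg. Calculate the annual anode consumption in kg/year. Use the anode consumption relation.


Annual consumption = current * hours per year / capacity
Rate = 39.4 * 8760 / 2144 = 161.0 kg/year

161.0 kg/year


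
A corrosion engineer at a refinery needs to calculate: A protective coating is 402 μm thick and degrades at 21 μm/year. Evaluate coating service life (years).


Service life = thickness / degradation rate
Life = 402 / 21 = 19.1 years

19.1 years


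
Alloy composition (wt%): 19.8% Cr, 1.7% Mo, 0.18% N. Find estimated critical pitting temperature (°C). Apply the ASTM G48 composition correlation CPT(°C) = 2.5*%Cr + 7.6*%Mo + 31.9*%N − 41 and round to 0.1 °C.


Apply the ASTM G48 empirical CPT estimate: CPT(°C) = 2.5*%Cr + 7.6*%Mo + 31.9*%N − 41
2.5*19.8 = 49.5; 7.6*1.7 = 12.92; 31.9*0.18 = 5.742
CPT = 49.5 + 12.92 + 5.742 − 41 = 27.162 °C
Rounded to 0.1 °C: CPT ≈ 27.2 °C

27.2 °C


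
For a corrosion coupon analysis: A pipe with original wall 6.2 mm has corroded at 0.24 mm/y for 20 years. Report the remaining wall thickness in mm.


Remaining wall = original − CR × time
t = 6.2 − 0.24*20 = 6.2 − 4.8 = 1.4 mm

1.4 mm


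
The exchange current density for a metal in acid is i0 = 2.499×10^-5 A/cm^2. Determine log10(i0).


i0 = 2.499×10^-5 A/cm^2
log10(i0) = -4.602

-4.602


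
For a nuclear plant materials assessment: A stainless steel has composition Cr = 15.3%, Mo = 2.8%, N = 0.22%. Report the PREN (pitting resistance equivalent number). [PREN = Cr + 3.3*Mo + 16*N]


Apply the PREN formula: PREN = Cr + 3.3*Mo + 16*N
PREN = 15.3 + 3.3*2.8 + 16*0.22
PREN = 15.3 + 9.24 + 3.52 = 28.06

28.06


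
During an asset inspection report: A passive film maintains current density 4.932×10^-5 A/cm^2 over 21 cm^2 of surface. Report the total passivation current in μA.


I = i_pass * A, then convert A → μA (×10^6)
I = 4.932×10^-5 * 21 * 10^6 = 1035.72 μA

1035.72 μA


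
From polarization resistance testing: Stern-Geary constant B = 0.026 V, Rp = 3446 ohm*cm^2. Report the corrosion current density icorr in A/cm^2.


Apply the Stern-Geary relation: icorr = B / Rp
icorr = 0.026 / 3446 = 7.545×10^-6 A/cm^2

7.545×10^-6 A/cm^2


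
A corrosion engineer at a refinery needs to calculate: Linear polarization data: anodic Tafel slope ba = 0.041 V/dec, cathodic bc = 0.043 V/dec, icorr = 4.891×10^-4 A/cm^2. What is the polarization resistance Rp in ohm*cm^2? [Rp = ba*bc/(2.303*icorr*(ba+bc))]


Apply the Stern-Geary equation: Rp = ba*bc / (2.303*icorr*(ba+bc))
ba*bc = 0.041*0.043 = 0.001763
ba+bc = 0.084; 2.303*icorr*(ba+bc) = 2.303*4.891×10^-4*0.084 = 9.4617373×10^-5
Rp = 0.001763 / 9.4617373×10^-5 = 18.63 ohm*cm^2

18.63 ohm*cm^2


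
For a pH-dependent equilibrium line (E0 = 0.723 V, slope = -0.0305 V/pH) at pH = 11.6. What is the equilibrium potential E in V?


Apply the Pourbaix line equation: E = E0 + slope*pH
E = 0.723 + (-0.0305)*11.6 = 0.723 + (-0.3538) = 0.3692 V
Rounded to 3 decimal places: E = 0.369 V

0.369 V


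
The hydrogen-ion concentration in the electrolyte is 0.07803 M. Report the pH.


pH = −log10[H+]
pH = −log10(0.07803) = 1.11

1.11


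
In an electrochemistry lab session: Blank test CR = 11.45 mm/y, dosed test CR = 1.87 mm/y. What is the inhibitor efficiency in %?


Apply the inhibitor-efficiency definition: IE = (CR_blank − CR_inh)/CR_blank × 100
IE = (11.45 − 1.87) / 11.45 × 100
IE = 9.58 / 11.45 × 100 = 83.7 %

83.7 %


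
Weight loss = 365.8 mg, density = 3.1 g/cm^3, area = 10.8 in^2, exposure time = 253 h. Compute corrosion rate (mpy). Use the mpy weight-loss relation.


Apply the mpy weight-loss relation: CR = 534 * W / (D * A * T)
Numerator: 534 * 365.8 = 195337.2
Denominator: 3.1 * 10.8 * 253 = 8470.44
CR = 195337.2 / 8470.44 = 23.061 mpy

23.061 mpy


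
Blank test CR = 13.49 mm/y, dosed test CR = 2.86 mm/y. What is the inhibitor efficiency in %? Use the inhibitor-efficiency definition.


Apply the inhibitor-efficiency definition: IE = (CR_blank − CR_inh)/CR_blank × 100
IE = (13.49 − 2.86) / 13.49 × 100
IE = 10.63 / 13.49 × 100 = 78.8 %

78.8 %


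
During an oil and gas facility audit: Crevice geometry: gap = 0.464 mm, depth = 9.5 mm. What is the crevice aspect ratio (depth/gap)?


Aspect ratio = depth / gap
Ratio = 9.5 / 0.464 = 20.5

20.5


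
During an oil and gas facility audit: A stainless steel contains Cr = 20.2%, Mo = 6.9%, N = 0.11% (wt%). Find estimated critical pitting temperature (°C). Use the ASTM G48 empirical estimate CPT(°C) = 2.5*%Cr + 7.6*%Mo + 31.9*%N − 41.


Apply the ASTM G48 empirical CPT estimate: CPT(°C) = 2.5*%Cr + 7.6*%Mo + 31.9*%N − 41
2.5*20.2 = 50.5; 7.6*6.9 = 52.44; 31.9*0.11 = 3.509
CPT = 50.5 + 52.44 + 3.509 − 41 = 65.449 °C
Rounded to 0.1 °C: CPT ≈ 65.4 °C

65.4 °C


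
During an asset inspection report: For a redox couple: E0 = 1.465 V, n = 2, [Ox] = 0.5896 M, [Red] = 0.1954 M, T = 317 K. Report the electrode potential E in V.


Apply the Nernst equation: E = E0 + (RT/nF)*ln([Ox]/[Red])
Step 1: RT/nF = 8.314*317/(2*96485) = 0.01365776 V
Step 2: [Ox]/[Red] = 0.5896/0.1954 = 3.0174
Step 3: ln(3.0174) = 1.104396
Step 4: correction = 0.01365776 * 1.104396 = 0.0151 V
E = 1.465 + 0.0151 = 1.4801 V

1.4801 V


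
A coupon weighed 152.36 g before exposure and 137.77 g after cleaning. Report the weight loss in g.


Weight loss = initial − final
WL = 152.36 − 137.77 = 14.59 g

14.59 g


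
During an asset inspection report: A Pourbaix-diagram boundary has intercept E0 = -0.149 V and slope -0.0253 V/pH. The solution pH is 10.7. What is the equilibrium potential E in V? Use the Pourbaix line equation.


Apply the Pourbaix line equation: E = E0 + slope*pH
E = -0.149 + (-0.0253)*10.7 = -0.149 + (-0.27071) = -0.41971 V
Rounded to 4 decimal places: E = -0.4197 V

-0.4197 V


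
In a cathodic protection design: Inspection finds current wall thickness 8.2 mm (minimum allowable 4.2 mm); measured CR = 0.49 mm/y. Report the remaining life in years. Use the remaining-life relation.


Apply the remaining-life relation: RL = (t_current − t_min) / CR
RL = (8.2 − 4.2) / 0.49 = 4.0 / 0.49 = 8.2 years

8.2 years


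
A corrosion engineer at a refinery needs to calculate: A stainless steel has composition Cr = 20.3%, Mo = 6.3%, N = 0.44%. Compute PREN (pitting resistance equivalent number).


Apply the PREN formula: PREN = Cr + 3.3*Mo + 16*N
PREN = 20.3 + 3.3*6.3 + 16*0.44
PREN = 20.3 + 20.79 + 7.04 = 48.13

48.13


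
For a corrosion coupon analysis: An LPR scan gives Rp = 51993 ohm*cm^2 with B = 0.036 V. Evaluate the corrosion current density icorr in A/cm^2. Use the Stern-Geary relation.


Apply the Stern-Geary relation: icorr = B / Rp
icorr = 0.036 / 51993 = 6.924×10^-7 A/cm^2

6.924×10^-7 A/cm^2


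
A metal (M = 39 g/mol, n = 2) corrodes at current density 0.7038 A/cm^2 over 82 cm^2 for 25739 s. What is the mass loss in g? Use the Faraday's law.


Apply Faraday's law: m = i*A*t*M / (n*F)
Total charge passed Q = i*A*t = 0.7038*82*25739 = 1485438.8724 C
m = Q*M/(n*F) = 1485438.8724*39/(2*96485) = 300.2131 g

300.2131 g


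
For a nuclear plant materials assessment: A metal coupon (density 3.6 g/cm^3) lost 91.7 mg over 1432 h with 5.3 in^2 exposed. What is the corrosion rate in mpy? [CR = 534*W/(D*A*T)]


Apply the mpy weight-loss relation: CR = 534 * W / (D * A * T)
Numerator: 534 * 91.7 = 48967.8
Denominator: 3.6 * 5.3 * 1432 = 27322.56
CR = 48967.8 / 27322.56 = 1.79221 mpy

1.79221 mpy


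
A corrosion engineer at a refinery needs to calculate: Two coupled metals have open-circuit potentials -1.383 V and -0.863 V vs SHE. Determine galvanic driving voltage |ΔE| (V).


Driving voltage is the absolute potential difference.
|ΔE| = |-1.383 − (-0.863)| = 0.52 V

0.52 V


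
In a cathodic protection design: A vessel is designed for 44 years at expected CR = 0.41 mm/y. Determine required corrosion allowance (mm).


Corrosion allowance = CR × design life
CA = 0.41 * 44 = 18.04 mm

18.04 mm


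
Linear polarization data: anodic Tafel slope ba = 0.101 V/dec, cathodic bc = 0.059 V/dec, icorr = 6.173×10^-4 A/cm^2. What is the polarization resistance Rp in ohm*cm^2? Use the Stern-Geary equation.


Apply the Stern-Geary equation: Rp = ba*bc / (2.303*icorr*(ba+bc))
ba*bc = 0.101*0.059 = 0.005959
ba+bc = 0.16; 2.303*icorr*(ba+bc) = 2.303*6.173×10^-4*0.16 = 2.274627×10^-4
Rp = 0.005959 / 2.274627×10^-4 = 26.2 ohm*cm^2

26.2 ohm*cm^2


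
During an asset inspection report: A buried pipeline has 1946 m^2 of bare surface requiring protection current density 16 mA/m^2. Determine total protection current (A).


I = area * current density, then convert mA → A (÷1000)
I = 1946 * 16 / 1000 = 31.14 A

31.14 A


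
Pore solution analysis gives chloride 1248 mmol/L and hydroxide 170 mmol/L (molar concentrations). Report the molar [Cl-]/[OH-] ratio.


Threshold parameter = [Cl-] / [OH-] (molar basis; both in mmol/L, so units cancel)
Ratio = 1248 / 170 = 7.34

7.34


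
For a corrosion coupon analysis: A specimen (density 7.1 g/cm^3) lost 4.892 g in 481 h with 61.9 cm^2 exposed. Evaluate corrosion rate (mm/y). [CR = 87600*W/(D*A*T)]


Apply the mm/y weight-loss relation: CR = 87600 * W / (D * A * T)
Numerator: 87600 * 4.892 = 428539.2
Denominator: 7.1 * 61.9 * 481 = 211394.69
CR = 428539.2 / 211394.69 = 2.0272 mm/y

2.0272 mm/y


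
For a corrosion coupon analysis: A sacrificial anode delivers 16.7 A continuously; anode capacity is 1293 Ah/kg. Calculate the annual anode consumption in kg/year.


Annual consumption = current * hours per year / capacity
Rate = 16.7 * 8760 / 1293 = 113.1 kg/year

113.1 kg/year


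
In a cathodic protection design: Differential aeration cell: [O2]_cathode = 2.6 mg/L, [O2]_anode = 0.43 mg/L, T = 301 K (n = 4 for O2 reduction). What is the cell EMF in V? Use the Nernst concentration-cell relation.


Apply the Nernst concentration-cell relation: E = (RT/nF)*ln(C_cathode/C_anode)
RT/nF = 8.314*301/(4*96485) = 0.0064842 V
ln(2.6/0.43) = 1.79948
E = 0.0064842 * 1.79948 = 0.01167 V

0.01167 V


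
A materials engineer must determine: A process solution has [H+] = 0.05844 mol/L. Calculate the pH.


pH = −log10[H+]
pH = −log10(0.05844) = 1.23

1.23


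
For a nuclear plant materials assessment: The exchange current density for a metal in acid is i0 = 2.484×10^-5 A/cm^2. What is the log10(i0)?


i0 = 2.484×10^-5 A/cm^2
log10(i0) = -4.605

-4.605


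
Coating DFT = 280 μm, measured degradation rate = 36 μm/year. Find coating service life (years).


Service life = thickness / degradation rate
Life = 280 / 36 = 7.8 years

7.8 years


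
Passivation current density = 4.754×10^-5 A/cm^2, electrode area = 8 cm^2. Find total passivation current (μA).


I = i_pass * A, then convert A → μA (×10^6)
I = 4.754×10^-5 * 8 * 10^6 = 380.32 μA

380.32 μA


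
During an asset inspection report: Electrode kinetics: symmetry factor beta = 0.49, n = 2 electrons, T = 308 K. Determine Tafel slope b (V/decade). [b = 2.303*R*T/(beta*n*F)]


Apply the Tafel slope relation: b = 2.303*R*T/(beta*n*F)
Numerator: 2.303 * 8.314 * 308 = 5897.32
Denominator: 0.49 * 2 * 96485 = 94555.3
b = 5897.32 / 94555.3 = 0.062 V/decade

0.062 V/decade


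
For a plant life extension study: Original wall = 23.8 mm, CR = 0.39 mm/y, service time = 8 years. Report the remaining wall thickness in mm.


Remaining wall = original − CR × time
t = 23.8 − 0.39*8 = 23.8 − 3.12 = 20.68 mm

20.68 mm


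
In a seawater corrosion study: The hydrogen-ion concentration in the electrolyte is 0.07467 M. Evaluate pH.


pH = −log10[H+]
pH = −log10(0.07467) = 1.13

1.13


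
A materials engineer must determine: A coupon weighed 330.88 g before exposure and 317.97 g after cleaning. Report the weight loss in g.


Weight loss = initial − final
WL = 330.88 − 317.97 = 12.91 g

12.91 g


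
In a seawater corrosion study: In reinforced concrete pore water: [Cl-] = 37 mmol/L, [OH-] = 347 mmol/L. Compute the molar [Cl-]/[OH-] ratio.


Threshold parameter = [Cl-] / [OH-] (molar basis; both in mmol/L, so units cancel)
Ratio = 37 / 347 = 0.11

0.11


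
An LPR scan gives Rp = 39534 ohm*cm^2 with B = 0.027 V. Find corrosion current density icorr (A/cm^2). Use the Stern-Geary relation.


Apply the Stern-Geary relation: icorr = B / Rp
icorr = 0.027 / 39534 = 6.83×10^-7 A/cm^2

6.83×10^-7 A/cm^2


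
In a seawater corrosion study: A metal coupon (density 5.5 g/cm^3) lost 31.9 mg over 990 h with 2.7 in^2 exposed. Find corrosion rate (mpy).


Apply the mpy weight-loss relation: CR = 534 * W / (D * A * T)
Numerator: 534 * 31.9 = 17034.6
Denominator: 5.5 * 2.7 * 990 = 14701.5
CR = 17034.6 / 14701.5 = 1.159 mpy

1.159 mpy


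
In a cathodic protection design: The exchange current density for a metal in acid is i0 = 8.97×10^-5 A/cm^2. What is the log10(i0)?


i0 = 8.97×10^-5 A/cm^2
log10(i0) = -4.047

-4.047


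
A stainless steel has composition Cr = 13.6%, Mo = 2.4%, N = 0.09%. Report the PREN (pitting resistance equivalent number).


Apply the PREN formula: PREN = Cr + 3.3*Mo + 16*N
PREN = 13.6 + 3.3*2.4 + 16*0.09
PREN = 13.6 + 7.92 + 1.44 = 22.96

22.96


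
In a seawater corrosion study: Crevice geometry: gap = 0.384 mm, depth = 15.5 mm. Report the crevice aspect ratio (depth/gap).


Aspect ratio = depth / gap
Ratio = 15.5 / 0.384 = 40.4

40.4


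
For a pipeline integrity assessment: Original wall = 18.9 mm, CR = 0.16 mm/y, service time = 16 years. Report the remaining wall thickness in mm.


Remaining wall = original − CR × time
t = 18.9 − 0.16*16 = 18.9 − 2.56 = 16.34 mm

16.34 mm


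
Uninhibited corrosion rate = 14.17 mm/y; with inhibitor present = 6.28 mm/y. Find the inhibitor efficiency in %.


Apply the inhibitor-efficiency definition: IE = (CR_blank − CR_inh)/CR_blank × 100
IE = (14.17 − 6.28) / 14.17 × 100
IE = 7.89 / 14.17 × 100 = 55.7 %

55.7 %


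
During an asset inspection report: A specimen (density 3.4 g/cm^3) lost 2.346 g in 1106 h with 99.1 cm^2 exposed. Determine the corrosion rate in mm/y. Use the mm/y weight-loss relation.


Apply the mm/y weight-loss relation: CR = 87600 * W / (D * A * T)
Numerator: 87600 * 2.346 = 205509.6
Denominator: 3.4 * 99.1 * 1106 = 372655.64
CR = 205509.6 / 372655.64 = 0.551473 mm/y

0.551473 mm/y


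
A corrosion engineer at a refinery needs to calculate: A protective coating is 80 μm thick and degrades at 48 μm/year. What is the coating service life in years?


Service life = thickness / degradation rate
Life = 80 / 48 = 1.7 years

1.7 years


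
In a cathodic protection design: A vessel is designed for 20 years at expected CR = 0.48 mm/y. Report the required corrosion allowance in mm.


Corrosion allowance = CR × design life
CA = 0.48 * 20 = 9.6 mm

9.6 mm


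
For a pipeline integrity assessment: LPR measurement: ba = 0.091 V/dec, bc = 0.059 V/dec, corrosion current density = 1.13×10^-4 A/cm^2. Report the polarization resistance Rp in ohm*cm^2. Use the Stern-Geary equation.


Apply the Stern-Geary equation: Rp = ba*bc / (2.303*icorr*(ba+bc))
ba*bc = 0.091*0.059 = 0.005369
ba+bc = 0.15; 2.303*icorr*(ba+bc) = 2.303*1.13×10^-4*0.15 = 3.903585×10^-5
Rp = 0.005369 / 3.903585×10^-5 = 137.54 ohm*cm^2

137.54 ohm*cm^2


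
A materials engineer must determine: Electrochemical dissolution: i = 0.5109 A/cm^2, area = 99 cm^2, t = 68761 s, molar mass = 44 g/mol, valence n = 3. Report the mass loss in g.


Apply Faraday's law: m = i*A*t*M / (n*F)
Total charge passed Q = i*A*t = 0.5109*99*68761 = 3477869.4951 C
m = Q*M/(n*F) = 3477869.4951*44/(3*96485) = 528.67 g

528.67 g


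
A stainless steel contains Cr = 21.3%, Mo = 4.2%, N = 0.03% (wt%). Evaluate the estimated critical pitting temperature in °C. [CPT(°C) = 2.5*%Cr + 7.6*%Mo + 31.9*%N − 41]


Apply the ASTM G48 empirical CPT estimate: CPT(°C) = 2.5*%Cr + 7.6*%Mo + 31.9*%N − 41
2.5*21.3 = 53.25; 7.6*4.2 = 31.92; 31.9*0.03 = 0.957
CPT = 53.25 + 31.92 + 0.957 − 41 = 45.127 °C
Rounded to 0.1 °C: CPT ≈ 45.1 °C

45.1 °C


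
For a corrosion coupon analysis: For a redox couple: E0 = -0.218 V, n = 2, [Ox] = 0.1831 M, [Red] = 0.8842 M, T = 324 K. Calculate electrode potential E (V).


Apply the Nernst equation: E = E0 + (RT/nF)*ln([Ox]/[Red])
Step 1: RT/nF = 8.314*324/(2*96485) = 0.01395935 V
Step 2: [Ox]/[Red] = 0.1831/0.8842 = 0.20708
Step 3: ln(0.20708) = -1.57465
Step 4: correction = 0.01395935 * -1.57465 = -0.022 V
E = -0.218 + -0.022 = -0.24 V

-0.24 V


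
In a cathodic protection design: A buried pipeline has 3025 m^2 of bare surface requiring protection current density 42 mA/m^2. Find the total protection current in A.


I = area * current density, then convert mA → A (÷1000)
I = 3025 * 42 / 1000 = 127.05 A

127.05 A


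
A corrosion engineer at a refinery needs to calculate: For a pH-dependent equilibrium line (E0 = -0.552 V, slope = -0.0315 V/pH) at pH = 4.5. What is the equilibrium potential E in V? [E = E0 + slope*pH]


Apply the Pourbaix line equation: E = E0 + slope*pH
E = -0.552 + (-0.0315)*4.5 = -0.552 + (-0.14175) = -0.69375 V
Rounded to 3 decimal places: E = -0.694 V

-0.694 V


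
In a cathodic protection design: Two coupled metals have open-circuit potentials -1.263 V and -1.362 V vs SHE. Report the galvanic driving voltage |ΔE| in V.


Driving voltage is the absolute potential difference.
|ΔE| = |-1.263 − (-1.362)| = 0.099 V

0.099 V


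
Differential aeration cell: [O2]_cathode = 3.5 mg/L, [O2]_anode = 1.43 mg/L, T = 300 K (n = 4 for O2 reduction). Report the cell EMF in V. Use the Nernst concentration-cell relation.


Apply the Nernst concentration-cell relation: E = (RT/nF)*ln(C_cathode/C_anode)
RT/nF = 8.314*300/(4*96485) = 0.00646266 V
ln(3.5/1.43) = 0.89509
E = 0.00646266 * 0.89509 = 0.00578 V

0.00578 V


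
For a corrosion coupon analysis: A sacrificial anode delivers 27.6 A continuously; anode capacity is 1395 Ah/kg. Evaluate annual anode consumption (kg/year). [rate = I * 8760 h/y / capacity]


Annual consumption = current * hours per year / capacity
Rate = 27.6 * 8760 / 1395 = 173.3 kg/year

173.3 kg/year


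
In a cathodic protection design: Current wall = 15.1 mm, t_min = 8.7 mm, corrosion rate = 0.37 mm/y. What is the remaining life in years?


Apply the remaining-life relation: RL = (t_current − t_min) / CR
RL = (15.1 − 8.7) / 0.37 = 6.4 / 0.37 = 17.3 years

17.3 years


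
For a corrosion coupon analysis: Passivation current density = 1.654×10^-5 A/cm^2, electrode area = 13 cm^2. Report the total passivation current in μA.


I = i_pass * A, then convert A → μA (×10^6)
I = 1.654×10^-5 * 13 * 10^6 = 215.02 μA

215.02 μA


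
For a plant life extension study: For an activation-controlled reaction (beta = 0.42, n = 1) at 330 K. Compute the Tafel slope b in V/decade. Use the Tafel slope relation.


Apply the Tafel slope relation: b = 2.303*R*T/(beta*n*F)
Numerator: 2.303 * 8.314 * 330 = 6318.56
Denominator: 0.42 * 1 * 96485 = 40523.7
b = 6318.56 / 40523.7 = 0.1559 V/decade

0.1559 V/decade


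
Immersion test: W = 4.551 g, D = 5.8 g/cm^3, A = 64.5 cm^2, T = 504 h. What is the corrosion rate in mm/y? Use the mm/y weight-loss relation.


Apply the mm/y weight-loss relation: CR = 87600 * W / (D * A * T)
Numerator: 87600 * 4.551 = 398667.6
Denominator: 5.8 * 64.5 * 504 = 188546.4
CR = 398667.6 / 188546.4 = 2.114427 mm/y

2.114427 mm/y


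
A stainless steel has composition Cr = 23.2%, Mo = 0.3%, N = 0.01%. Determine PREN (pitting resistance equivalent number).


Apply the PREN formula: PREN = Cr + 3.3*Mo + 16*N
PREN = 23.2 + 3.3*0.3 + 16*0.01
PREN = 23.2 + 0.99 + 0.16 = 24.35

24.35


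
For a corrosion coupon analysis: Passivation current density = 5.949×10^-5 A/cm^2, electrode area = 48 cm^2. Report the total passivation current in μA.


I = i_pass * A, then convert A → μA (×10^6)
I = 5.949×10^-5 * 48 * 10^6 = 2855.52 μA

2855.52 μA


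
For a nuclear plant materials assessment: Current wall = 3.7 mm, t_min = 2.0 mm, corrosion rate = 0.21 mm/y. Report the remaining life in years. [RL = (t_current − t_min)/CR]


Apply the remaining-life relation: RL = (t_current − t_min) / CR
RL = (3.7 − 2.0) / 0.21 = 1.7 / 0.21 = 8.1 years

8.1 years


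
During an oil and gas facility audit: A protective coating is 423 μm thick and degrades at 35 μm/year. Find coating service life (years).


Service life = thickness / degradation rate
Life = 423 / 35 = 12.1 years

12.1 years


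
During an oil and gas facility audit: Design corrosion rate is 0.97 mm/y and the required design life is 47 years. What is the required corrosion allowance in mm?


Corrosion allowance = CR × design life
CA = 0.97 * 47 = 45.59 mm

45.59 mm


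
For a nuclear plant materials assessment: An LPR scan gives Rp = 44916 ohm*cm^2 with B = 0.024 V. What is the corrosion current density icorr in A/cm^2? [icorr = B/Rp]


Apply the Stern-Geary relation: icorr = B / Rp
icorr = 0.024 / 44916 = 5.343×10^-7 A/cm^2

5.343×10^-7 A/cm^2


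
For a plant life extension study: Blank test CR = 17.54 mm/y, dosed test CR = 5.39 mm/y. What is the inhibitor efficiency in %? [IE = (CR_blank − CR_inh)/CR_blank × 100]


Apply the inhibitor-efficiency definition: IE = (CR_blank − CR_inh)/CR_blank × 100
IE = (17.54 − 5.39) / 17.54 × 100
IE = 12.15 / 17.54 × 100 = 69.3 %

69.3 %


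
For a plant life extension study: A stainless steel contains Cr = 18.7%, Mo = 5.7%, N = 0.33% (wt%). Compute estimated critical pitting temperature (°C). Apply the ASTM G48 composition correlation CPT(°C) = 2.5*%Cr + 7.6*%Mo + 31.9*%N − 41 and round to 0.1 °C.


Apply the ASTM G48 empirical CPT estimate: CPT(°C) = 2.5*%Cr + 7.6*%Mo + 31.9*%N − 41
2.5*18.7 = 46.75; 7.6*5.7 = 43.32; 31.9*0.33 = 10.527
CPT = 46.75 + 43.32 + 10.527 − 41 = 59.597 °C
Rounded to 0.1 °C: CPT ≈ 59.6 °C

59.6 °C


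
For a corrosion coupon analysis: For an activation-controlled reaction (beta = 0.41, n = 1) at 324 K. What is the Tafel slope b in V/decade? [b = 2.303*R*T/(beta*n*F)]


Apply the Tafel slope relation: b = 2.303*R*T/(beta*n*F)
Numerator: 2.303 * 8.314 * 324 = 6203.67
Denominator: 0.41 * 1 * 96485 = 39558.85
b = 6203.67 / 39558.85 = 0.1568 V/decade

0.1568 V/decade


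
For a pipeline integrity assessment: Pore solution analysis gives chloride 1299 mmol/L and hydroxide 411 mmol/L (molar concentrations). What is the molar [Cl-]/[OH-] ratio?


Threshold parameter = [Cl-] / [OH-] (molar basis; both in mmol/L, so units cancel)
Ratio = 1299 / 411 = 3.16

3.16


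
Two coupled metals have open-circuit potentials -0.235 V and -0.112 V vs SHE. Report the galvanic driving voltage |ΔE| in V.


Driving voltage is the absolute potential difference.
|ΔE| = |-0.235 − (-0.112)| = 0.123 V

0.123 V


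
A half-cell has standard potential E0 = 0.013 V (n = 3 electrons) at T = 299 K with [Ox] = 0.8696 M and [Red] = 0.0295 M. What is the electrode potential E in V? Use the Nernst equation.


Apply the Nernst equation: E = E0 + (RT/nF)*ln([Ox]/[Red])
Step 1: RT/nF = 8.314*299/(3*96485) = 0.00858816 V
Step 2: [Ox]/[Red] = 0.8696/0.0295 = 29.477966
Step 3: ln(29.477966) = 3.383643
Step 4: correction = 0.00858816 * 3.383643 = 0.0291 V
E = 0.013 + 0.0291 = 0.0421 V

0.0421 V


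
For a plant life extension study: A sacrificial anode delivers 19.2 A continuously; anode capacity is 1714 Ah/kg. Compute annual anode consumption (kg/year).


Annual consumption = current * hours per year / capacity
Rate = 19.2 * 8760 / 1714 = 98.1 kg/year

98.1 kg/year


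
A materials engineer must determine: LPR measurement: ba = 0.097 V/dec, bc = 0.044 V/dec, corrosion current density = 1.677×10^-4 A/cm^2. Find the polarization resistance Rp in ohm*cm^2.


Apply the Stern-Geary equation: Rp = ba*bc / (2.303*icorr*(ba+bc))
ba*bc = 0.097*0.044 = 0.004268
ba+bc = 0.141; 2.303*icorr*(ba+bc) = 2.303*1.677×10^-4*0.141 = 5.4456047×10^-5
Rp = 0.004268 / 5.4456047×10^-5 = 78.38 ohm*cm^2

78.38 ohm*cm^2


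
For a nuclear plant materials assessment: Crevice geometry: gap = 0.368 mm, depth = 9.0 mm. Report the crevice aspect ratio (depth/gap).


Aspect ratio = depth / gap
Ratio = 9.0 / 0.368 = 24.5

24.5


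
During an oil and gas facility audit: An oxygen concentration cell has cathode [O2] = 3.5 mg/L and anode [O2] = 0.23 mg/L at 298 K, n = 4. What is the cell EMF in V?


Apply the Nernst concentration-cell relation: E = (RT/nF)*ln(C_cathode/C_anode)
RT/nF = 8.314*298/(4*96485) = 0.00641958 V
ln(3.5/0.23) = 2.72244
E = 0.00641958 * 2.72244 = 0.01748 V

0.01748 V


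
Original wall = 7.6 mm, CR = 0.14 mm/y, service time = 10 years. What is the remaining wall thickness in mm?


Remaining wall = original − CR × time
t = 7.6 − 0.14*10 = 7.6 − 1.4 = 6.2 mm

6.2 mm


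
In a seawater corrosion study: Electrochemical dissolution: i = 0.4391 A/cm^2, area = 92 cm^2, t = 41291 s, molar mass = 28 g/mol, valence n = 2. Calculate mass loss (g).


Apply Faraday's law: m = i*A*t*M / (n*F)
Total charge passed Q = i*A*t = 0.4391*92*41291 = 1668040.7852 C
m = Q*M/(n*F) = 1668040.7852*28/(2*96485) = 242.033 g

242.033 g


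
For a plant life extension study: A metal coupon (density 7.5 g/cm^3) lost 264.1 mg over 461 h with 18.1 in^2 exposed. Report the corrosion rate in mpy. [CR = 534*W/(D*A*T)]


Apply the mpy weight-loss relation: CR = 534 * W / (D * A * T)
Numerator: 534 * 264.1 = 141029.4
Denominator: 7.5 * 18.1 * 461 = 62580.75
CR = 141029.4 / 62580.75 = 2.2536 mpy

2.2536 mpy


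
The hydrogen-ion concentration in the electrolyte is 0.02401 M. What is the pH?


pH = −log10[H+]
pH = −log10(0.02401) = 1.62

1.62


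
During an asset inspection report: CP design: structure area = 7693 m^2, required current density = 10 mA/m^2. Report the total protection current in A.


I = area * current density, then convert mA → A (÷1000)
I = 7693 * 10 / 1000 = 76.93 A

76.93 A


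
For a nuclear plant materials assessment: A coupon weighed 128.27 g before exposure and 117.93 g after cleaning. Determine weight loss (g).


Weight loss = initial − final
WL = 128.27 − 117.93 = 10.34 g

10.34 g


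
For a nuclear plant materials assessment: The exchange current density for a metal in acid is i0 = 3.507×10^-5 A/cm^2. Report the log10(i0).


i0 = 3.507×10^-5 A/cm^2
log10(i0) = -4.455

-4.455


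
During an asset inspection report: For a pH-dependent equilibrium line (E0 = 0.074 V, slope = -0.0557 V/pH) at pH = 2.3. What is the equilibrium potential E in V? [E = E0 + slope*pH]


Apply the Pourbaix line equation: E = E0 + slope*pH
E = 0.074 + (-0.0557)*2.3 = 0.074 + (-0.12811) = -0.05411 V
Rounded to 3 decimal places: E = -0.054 V

-0.054 V


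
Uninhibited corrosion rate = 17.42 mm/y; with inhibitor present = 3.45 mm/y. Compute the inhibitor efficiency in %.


Apply the inhibitor-efficiency definition: IE = (CR_blank − CR_inh)/CR_blank × 100
IE = (17.42 − 3.45) / 17.42 × 100
IE = 13.97 / 17.42 × 100 = 80.2 %

80.2 %


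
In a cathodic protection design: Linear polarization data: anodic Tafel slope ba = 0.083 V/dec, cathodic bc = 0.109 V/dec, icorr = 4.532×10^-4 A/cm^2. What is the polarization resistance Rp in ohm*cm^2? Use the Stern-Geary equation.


Apply the Stern-Geary equation: Rp = ba*bc / (2.303*icorr*(ba+bc))
ba*bc = 0.083*0.109 = 0.009047
ba+bc = 0.192; 2.303*icorr*(ba+bc) = 2.303*4.532×10^-4*0.192 = 2.0039416×10^-4
Rp = 0.009047 / 2.0039416×10^-4 = 45.1 ohm*cm^2

45.1 ohm*cm^2


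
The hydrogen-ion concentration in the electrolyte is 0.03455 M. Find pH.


pH = −log10[H+]
pH = −log10(0.03455) = 1.46

1.46


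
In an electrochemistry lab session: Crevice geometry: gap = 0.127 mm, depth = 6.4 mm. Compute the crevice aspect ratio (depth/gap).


Aspect ratio = depth / gap
Ratio = 6.4 / 0.127 = 50.4

50.4


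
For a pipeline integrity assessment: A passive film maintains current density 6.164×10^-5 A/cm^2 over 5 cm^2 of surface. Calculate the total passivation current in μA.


I = i_pass * A, then convert A → μA (×10^6)
I = 6.164×10^-5 * 5 * 10^6 = 308.2 μA

308.2 μA


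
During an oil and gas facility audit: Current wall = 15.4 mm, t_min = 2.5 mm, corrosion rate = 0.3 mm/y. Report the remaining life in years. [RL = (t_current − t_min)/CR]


Apply the remaining-life relation: RL = (t_current − t_min) / CR
RL = (15.4 − 2.5) / 0.3 = 12.9 / 0.3 = 43.0 years

43.0 years


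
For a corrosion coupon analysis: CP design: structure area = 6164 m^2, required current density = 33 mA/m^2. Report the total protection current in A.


I = area * current density, then convert mA → A (÷1000)
I = 6164 * 33 / 1000 = 203.41 A

203.41 A


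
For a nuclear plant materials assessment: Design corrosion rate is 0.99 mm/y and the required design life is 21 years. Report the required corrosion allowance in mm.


Corrosion allowance = CR × design life
CA = 0.99 * 21 = 20.79 mm

20.79 mm


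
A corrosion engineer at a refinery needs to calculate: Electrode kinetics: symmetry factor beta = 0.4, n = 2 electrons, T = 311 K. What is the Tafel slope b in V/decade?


Apply the Tafel slope relation: b = 2.303*R*T/(beta*n*F)
Numerator: 2.303 * 8.314 * 311 = 5954.76
Denominator: 0.4 * 2 * 96485 = 77188.0
b = 5954.76 / 77188.0 = 0.077 V/decade

0.077 V/decade


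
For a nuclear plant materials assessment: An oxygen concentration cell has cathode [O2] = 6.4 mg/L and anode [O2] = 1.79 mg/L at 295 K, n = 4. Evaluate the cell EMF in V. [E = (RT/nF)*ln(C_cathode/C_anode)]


Apply the Nernst concentration-cell relation: E = (RT/nF)*ln(C_cathode/C_anode)
RT/nF = 8.314*295/(4*96485) = 0.00635495 V
ln(6.4/1.79) = 1.27408
E = 0.00635495 * 1.27408 = 0.0081 V

0.0081 V


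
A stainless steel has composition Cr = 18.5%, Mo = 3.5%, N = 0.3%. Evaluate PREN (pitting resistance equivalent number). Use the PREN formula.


Apply the PREN formula: PREN = Cr + 3.3*Mo + 16*N
PREN = 18.5 + 3.3*3.5 + 16*0.3
PREN = 18.5 + 11.55 + 4.8 = 34.85

34.85


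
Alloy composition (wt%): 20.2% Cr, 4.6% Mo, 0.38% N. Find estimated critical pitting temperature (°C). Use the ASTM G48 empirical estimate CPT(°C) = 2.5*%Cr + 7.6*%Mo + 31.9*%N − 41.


Apply the ASTM G48 empirical CPT estimate: CPT(°C) = 2.5*%Cr + 7.6*%Mo + 31.9*%N − 41
2.5*20.2 = 50.5; 7.6*4.6 = 34.96; 31.9*0.38 = 12.122
CPT = 50.5 + 34.96 + 12.122 − 41 = 56.582 °C
Rounded to 0.1 °C: CPT ≈ 56.6 °C

56.6 °C


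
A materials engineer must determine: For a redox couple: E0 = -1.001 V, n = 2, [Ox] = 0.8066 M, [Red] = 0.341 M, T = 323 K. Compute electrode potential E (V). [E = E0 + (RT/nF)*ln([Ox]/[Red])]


Apply the Nernst equation: E = E0 + (RT/nF)*ln([Ox]/[Red])
Step 1: RT/nF = 8.314*323/(2*96485) = 0.01391627 V
Step 2: [Ox]/[Red] = 0.8066/0.341 = 2.365396
Step 3: ln(2.365396) = 0.860945
Step 4: correction = 0.01391627 * 0.860945 = 0.012 V
E = -1.001 + 0.012 = -0.989 V

-0.989 V


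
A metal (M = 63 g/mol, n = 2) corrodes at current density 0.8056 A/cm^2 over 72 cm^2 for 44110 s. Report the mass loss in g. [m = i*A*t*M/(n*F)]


Apply Faraday's law: m = i*A*t*M / (n*F)
Total charge passed Q = i*A*t = 0.8056*72*44110 = 2558521.152 C
m = Q*M/(n*F) = 2558521.152*63/(2*96485) = 835.295 g

835.295 g


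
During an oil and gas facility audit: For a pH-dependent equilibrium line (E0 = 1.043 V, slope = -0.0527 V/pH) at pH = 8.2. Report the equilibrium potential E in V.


Apply the Pourbaix line equation: E = E0 + slope*pH
E = 1.043 + (-0.0527)*8.2 = 1.043 + (-0.43214) = 0.61086 V
Rounded to 3 decimal places: E = 0.611 V

0.611 V


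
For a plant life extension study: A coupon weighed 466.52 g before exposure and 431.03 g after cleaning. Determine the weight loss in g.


Weight loss = initial − final
WL = 466.52 − 431.03 = 35.49 g

35.49 g


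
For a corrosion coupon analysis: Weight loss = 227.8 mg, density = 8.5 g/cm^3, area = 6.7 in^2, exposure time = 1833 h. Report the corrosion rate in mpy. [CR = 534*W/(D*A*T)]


Apply the mpy weight-loss relation: CR = 534 * W / (D * A * T)
Numerator: 534 * 227.8 = 121645.2
Denominator: 8.5 * 6.7 * 1833 = 104389.35
CR = 121645.2 / 104389.35 = 1.1653 mpy

1.1653 mpy


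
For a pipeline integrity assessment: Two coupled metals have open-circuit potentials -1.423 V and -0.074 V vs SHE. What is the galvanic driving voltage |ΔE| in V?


Driving voltage is the absolute potential difference.
|ΔE| = |-1.423 − (-0.074)| = 1.349 V

1.349 V


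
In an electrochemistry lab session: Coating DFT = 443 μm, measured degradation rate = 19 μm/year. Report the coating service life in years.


Service life = thickness / degradation rate
Life = 443 / 19 = 23.3 years

23.3 years


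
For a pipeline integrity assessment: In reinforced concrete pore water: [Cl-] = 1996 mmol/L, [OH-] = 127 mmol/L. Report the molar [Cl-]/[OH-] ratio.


Threshold parameter = [Cl-] / [OH-] (molar basis; both in mmol/L, so units cancel)
Ratio = 1996 / 127 = 15.72

15.72


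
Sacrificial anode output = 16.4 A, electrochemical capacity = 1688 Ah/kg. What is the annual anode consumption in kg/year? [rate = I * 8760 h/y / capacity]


Annual consumption = current * hours per year / capacity
Rate = 16.4 * 8760 / 1688 = 85.1 kg/year

85.1 kg/year


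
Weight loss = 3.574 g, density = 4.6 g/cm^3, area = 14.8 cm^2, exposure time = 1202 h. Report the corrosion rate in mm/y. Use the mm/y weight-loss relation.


Apply the mm/y weight-loss relation: CR = 87600 * W / (D * A * T)
Numerator: 87600 * 3.574 = 313082.4
Denominator: 4.6 * 14.8 * 1202 = 81832.16
CR = 313082.4 / 81832.16 = 3.82591 mm/y

3.82591 mm/y


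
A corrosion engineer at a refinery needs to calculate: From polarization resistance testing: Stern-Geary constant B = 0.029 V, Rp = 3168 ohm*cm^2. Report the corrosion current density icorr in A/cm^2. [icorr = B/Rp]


Apply the Stern-Geary relation: icorr = B / Rp
icorr = 0.029 / 3168 = 9.154×10^-6 A/cm^2

9.154×10^-6 A/cm^2


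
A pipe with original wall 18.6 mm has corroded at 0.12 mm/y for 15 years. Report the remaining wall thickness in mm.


Remaining wall = original − CR × time
t = 18.6 − 0.12*15 = 18.6 − 1.8 = 16.8 mm

16.8 mm


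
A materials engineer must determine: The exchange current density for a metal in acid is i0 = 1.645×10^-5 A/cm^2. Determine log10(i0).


i0 = 1.645×10^-5 A/cm^2
log10(i0) = -4.784

-4.784


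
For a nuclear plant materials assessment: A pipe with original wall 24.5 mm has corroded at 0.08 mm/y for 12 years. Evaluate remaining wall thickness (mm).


Remaining wall = original − CR × time
t = 24.5 − 0.08*12 = 24.5 − 0.96 = 23.54 mm

23.54 mm


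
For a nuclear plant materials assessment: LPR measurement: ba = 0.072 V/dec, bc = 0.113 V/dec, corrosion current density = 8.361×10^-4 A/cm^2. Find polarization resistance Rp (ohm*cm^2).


Apply the Stern-Geary equation: Rp = ba*bc / (2.303*icorr*(ba+bc))
ba*bc = 0.072*0.113 = 0.008136
ba+bc = 0.185; 2.303*icorr*(ba+bc) = 2.303*8.361×10^-4*0.185 = 3.5622459×10^-4
Rp = 0.008136 / 3.5622459×10^-4 = 22.8 ohm*cm^2

22.8 ohm*cm^2


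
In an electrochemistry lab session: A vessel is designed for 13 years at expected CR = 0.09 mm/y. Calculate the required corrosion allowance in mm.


Corrosion allowance = CR × design life
CA = 0.09 * 13 = 1.17 mm

1.17 mm


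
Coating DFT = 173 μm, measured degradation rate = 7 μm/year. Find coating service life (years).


Service life = thickness / degradation rate
Life = 173 / 7 = 24.7 years

24.7 years


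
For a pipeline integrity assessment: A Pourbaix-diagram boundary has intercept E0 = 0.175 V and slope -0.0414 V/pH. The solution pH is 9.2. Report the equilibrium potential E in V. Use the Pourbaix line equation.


Apply the Pourbaix line equation: E = E0 + slope*pH
E = 0.175 + (-0.0414)*9.2 = 0.175 + (-0.38088) = -0.20588 V
Rounded to 3 decimal places: E = -0.206 V

-0.206 V


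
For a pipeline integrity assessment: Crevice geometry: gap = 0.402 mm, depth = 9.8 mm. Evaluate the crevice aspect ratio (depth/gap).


Aspect ratio = depth / gap
Ratio = 9.8 / 0.402 = 24.4

24.4


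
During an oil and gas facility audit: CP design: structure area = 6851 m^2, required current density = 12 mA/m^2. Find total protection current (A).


I = area * current density, then convert mA → A (÷1000)
I = 6851 * 12 / 1000 = 82.21 A

82.21 A


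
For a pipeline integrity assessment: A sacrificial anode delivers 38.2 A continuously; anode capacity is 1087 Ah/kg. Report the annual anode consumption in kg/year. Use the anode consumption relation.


Annual consumption = current * hours per year / capacity
Rate = 38.2 * 8760 / 1087 = 307.8 kg/year

307.8 kg/year


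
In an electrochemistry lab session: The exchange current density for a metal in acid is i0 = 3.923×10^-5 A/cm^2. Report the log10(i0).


i0 = 3.923×10^-5 A/cm^2
log10(i0) = -4.406

-4.406


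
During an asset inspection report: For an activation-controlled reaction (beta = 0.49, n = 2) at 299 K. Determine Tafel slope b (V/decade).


Apply the Tafel slope relation: b = 2.303*R*T/(beta*n*F)
Numerator: 2.303 * 8.314 * 299 = 5725.0
Denominator: 0.49 * 2 * 96485 = 94555.3
b = 5725.0 / 94555.3 = 0.0605 V/decade

0.0605 V/decade


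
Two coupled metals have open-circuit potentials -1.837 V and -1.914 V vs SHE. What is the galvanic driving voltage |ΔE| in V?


Driving voltage is the absolute potential difference.
|ΔE| = |-1.837 − (-1.914)| = 0.077 V

0.077 V


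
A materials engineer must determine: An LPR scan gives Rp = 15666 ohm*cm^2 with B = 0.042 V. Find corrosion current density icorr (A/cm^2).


Apply the Stern-Geary relation: icorr = B / Rp
icorr = 0.042 / 15666 = 2.681×10^-6 A/cm^2

2.681×10^-6 A/cm^2


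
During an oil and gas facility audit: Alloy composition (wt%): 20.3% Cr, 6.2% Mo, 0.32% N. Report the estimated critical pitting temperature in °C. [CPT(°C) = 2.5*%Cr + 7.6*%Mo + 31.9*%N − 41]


Apply the ASTM G48 empirical CPT estimate: CPT(°C) = 2.5*%Cr + 7.6*%Mo + 31.9*%N − 41
2.5*20.3 = 50.75; 7.6*6.2 = 47.12; 31.9*0.32 = 10.208
CPT = 50.75 + 47.12 + 10.208 − 41 = 67.078 °C
Rounded to 0.1 °C: CPT ≈ 67.1 °C

67.1 °C
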